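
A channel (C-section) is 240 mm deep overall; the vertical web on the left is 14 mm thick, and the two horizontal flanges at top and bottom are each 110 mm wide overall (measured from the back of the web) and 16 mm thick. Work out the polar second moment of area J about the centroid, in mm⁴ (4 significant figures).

Break the section into simple shapes (no overlaps), measuring from the bottom-left corner of the bounding box.
Web: 14 × 240, A = 3 360 mm², y = 120 mm, Ī = 16 128 000 mm⁴.
Top flange (beyond web): 96 × 16, A = 1 536 mm², y = 232 mm, Ī = 32 768 mm⁴.
Bottom flange (beyond web): 96 × 16, A = 1 536 mm², y = 8 mm, Ī = 32 768 mm⁴.
By symmetry the centroid is at mid-height, ȳ = 120 mm.
Transfer each piece to the centroidal x-axis using Ī + A·d² with d = y − 120:
  web: d = 0 mm → contributes +16 128 000 mm⁴
  top flange (beyond web): d = 112 mm → contributes +19 300 352 mm⁴
  bottom flange (beyond web): d = -112 mm → contributes +19 300 352 mm⁴
Total I = 54 728 704 mm⁴.
For the y-axis: x̄ = 33.2687 mm.
Repeating about the centroidal y-axis gives I_y = 7 268 624 mm⁴.
Polar second moment: J = I_x + I_y = 61 997 328 mm⁴.

J ≈ 6.200 × 10⁷ mm⁴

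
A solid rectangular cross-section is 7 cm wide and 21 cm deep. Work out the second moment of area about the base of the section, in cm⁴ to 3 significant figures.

The section: 7 × 21, A = 147 cm², y = 10.5 cm, Ī = 5402.3 cm⁴.
Transfer it to the bottom edge using Ī + A·d² with d = y − 0:
  the section: d = 10.5 cm → contributes +21 609 cm⁴
Total I = 21 609 cm⁴.

I_base ≈ 2.16 × 10⁴ cm⁴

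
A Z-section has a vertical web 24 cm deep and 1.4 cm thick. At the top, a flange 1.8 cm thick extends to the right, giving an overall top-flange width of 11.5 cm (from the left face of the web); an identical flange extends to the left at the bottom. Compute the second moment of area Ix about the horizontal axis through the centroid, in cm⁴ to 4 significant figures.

Ix ≈ 6103 cm⁴

Treat the section as a set of non-overlapping primitives; coordinates are from the bounding-box lower-left.
Web: 1.4 × 24, A = 33.6 cm², y = 12 cm, Ī = 1612.8 cm⁴.
Top flange (beyond web): 10.1 × 1.8, A = 18.18 cm², y = 23.1 cm, Ī = 4.9086 cm⁴.
Bottom flange (beyond web): 10.1 × 1.8, A = 18.18 cm², y = 0.9 cm, Ī = 4.9086 cm⁴.
Centroid: ȳ = ΣA·y / ΣA = 12 cm.
Transfer each piece to the horizontal axis through the centroid using Ī + A·d² with d = y − 12:
  web: d = 0 cm → contributes +1612.8 cm⁴
  top flange (beyond web): d = 11.1 cm → contributes +2244.87 cm⁴
  bottom flange (beyond web): d = -11.1 cm → contributes +2244.87 cm⁴
Total I = 6102.53 cm⁴.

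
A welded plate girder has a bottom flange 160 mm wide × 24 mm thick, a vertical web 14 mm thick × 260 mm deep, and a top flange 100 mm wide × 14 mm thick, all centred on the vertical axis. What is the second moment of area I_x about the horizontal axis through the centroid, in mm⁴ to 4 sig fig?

Treat the section as a set of non-overlapping primitives; coordinates are from the bounding-box lower-left.
Bottom plate: 160 × 24, A = 3 840 mm², y = 12 mm, Ī = 184 320 mm⁴.
Web plate: 14 × 260, A = 3 640 mm², y = 154 mm, Ī = 20 505 333 mm⁴.
Top plate: 100 × 14, A = 1 400 mm², y = 291 mm, Ī = 22866.7 mm⁴.
Centroid: ȳ = ΣA·y / ΣA = 114.194 mm.
Transfer each piece to the horizontal axis through the centroid using Ī + A·d² with d = y − 114.194:
  bottom plate: d = -102.194 mm → contributes +40 287 556 mm⁴
  web plate: d = 39.8063 mm → contributes +26 273 066 mm⁴
  top plate: d = 176.806 mm → contributes +43 787 525 mm⁴
Total I = 110 348 147 mm⁴.

I_x ≈ 1.103 × 10⁸ mm⁴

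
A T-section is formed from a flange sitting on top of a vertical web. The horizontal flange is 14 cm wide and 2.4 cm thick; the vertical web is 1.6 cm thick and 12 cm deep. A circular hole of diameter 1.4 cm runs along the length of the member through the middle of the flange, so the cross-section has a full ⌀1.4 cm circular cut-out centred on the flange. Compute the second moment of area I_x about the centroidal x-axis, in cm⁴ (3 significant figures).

I_x ≈ 869 cm⁴

Decompose the section into non-overlapping parts with the origin at the bottom-left of its bounding rectangle.
Flange: 14 × 2.4, A = 33.6 cm², y = 13.2 cm, Ī = 16.128 cm⁴.
Web: 1.6 × 12, A = 19.2 cm², y = 6 cm, Ī = 230.4 cm⁴.
Hole (subtracted): ⌀1.4, A = 1.5394 cm², y = 13.2 cm, Ī = 0.18857 cm⁴.
Centroid: ȳ = ΣA·y / ΣA = 10.503 cm.
Transfer each piece to the centroidal x-axis using Ī + A·d² with d = y − 10.503:
  flange: d = 2.6968 cm → contributes +260.49 cm⁴
  web: d = -4.5032 cm → contributes +619.75 cm⁴
  hole: d = 2.6968 cm → contributes −11.384 cm⁴
Total I = 868.86 cm⁴.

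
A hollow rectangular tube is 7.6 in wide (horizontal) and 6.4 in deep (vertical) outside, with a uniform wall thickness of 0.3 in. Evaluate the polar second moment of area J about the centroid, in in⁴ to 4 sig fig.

J ≈ 120.5 in⁴

Break the section into simple shapes (no overlaps), measuring from the bottom-left corner of the bounding box.
Outer rectangle: 7.6 × 6.4, A = 48.64 in², y = 3.2 in, Ī = 166.025 in⁴.
Inner void (subtracted): 7 × 5.8, A = 40.6 in², y = 3.2 in, Ī = 113.815 in⁴.
By symmetry the centroid is at mid-height, ȳ = 3.2 in.
All pieces are centred on the centroidal x-axis, so I = ΣĪ (holes subtracted) = 52.2092 in⁴.
Repeating about the centroidal y-axis gives I_y = 68.3372 in⁴.
Polar second moment: J = I_x + I_y = 120.546 in⁴.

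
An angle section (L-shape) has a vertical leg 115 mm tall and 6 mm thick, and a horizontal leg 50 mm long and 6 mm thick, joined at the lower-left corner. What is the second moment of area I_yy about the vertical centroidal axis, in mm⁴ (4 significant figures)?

I_yy ≈ 1.640 × 10⁵ mm⁴

Split into non-overlapping primitives; take the origin at the lower-left of the bounding box.
Vertical leg: 6 × 115, A = 690 mm², x = 3 mm, Ī = 2 070 mm⁴.
Horizontal leg (remainder): 44 × 6, A = 264 mm², x = 28 mm, Ī = 42 592 mm⁴.
Centroid: x̄ = ΣA·x / ΣA = 9.91824 mm.
Transfer each piece to the vertical centroidal axis using Ī + A·d² with d = x − 9.91824:
  vertical leg: d = -6.91824 mm → contributes +35094.8 mm⁴
  horizontal leg (remainder): d = 18.0818 mm → contributes +128 907 mm⁴
Total I = 164 002 mm⁴.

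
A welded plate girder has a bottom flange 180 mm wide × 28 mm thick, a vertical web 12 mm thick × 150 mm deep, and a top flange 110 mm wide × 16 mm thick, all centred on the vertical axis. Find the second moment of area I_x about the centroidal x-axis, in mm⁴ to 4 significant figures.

I_x ≈ 4.515 × 10⁷ mm⁴

Split into non-overlapping primitives; take the origin at the lower-left of the bounding box.
Bottom plate: 180 × 28, A = 5 040 mm², y = 14 mm, Ī = 329 280 mm⁴.
Web plate: 12 × 150, A = 1 800 mm², y = 103 mm, Ī = 3 375 000 mm⁴.
Top plate: 110 × 16, A = 1 760 mm², y = 186 mm, Ī = 37546.7 mm⁴.
Centroid: ȳ = ΣA·y / ΣA = 67.8279 mm.
Transfer each piece to the centroidal x-axis using Ī + A·d² with d = y − 67.8279:
  bottom plate: d = -53.8279 mm → contributes +14 932 396 mm⁴
  web plate: d = 35.1721 mm → contributes +5 601 737 mm⁴
  top plate: d = 118.172 mm → contributes +24 615 319 mm⁴
Total I = 45 149 452 mm⁴.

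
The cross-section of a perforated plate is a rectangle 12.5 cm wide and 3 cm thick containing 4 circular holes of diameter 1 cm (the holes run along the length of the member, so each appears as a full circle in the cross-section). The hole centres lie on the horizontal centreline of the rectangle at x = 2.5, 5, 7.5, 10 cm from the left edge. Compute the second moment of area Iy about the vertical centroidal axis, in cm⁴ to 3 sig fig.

Iy ≈ 464 cm⁴

Decompose the section into non-overlapping parts with the origin at the bottom-left of its bounding rectangle.
Plate: 12.5 × 3, A = 37.5 cm², x = 6.25 cm, Ī = 488.28 cm⁴.
Hole 1 (subtracted): ⌀1, A = 0.7854 cm², x = 2.5 cm, Ī = 0.049087 cm⁴.
Hole 2 (subtracted): ⌀1, A = 0.7854 cm², x = 5 cm, Ī = 0.049087 cm⁴.
Hole 3 (subtracted): ⌀1, A = 0.7854 cm², x = 7.5 cm, Ī = 0.049087 cm⁴.
Hole 4 (subtracted): ⌀1, A = 0.7854 cm², x = 10 cm, Ī = 0.049087 cm⁴.
By symmetry the centroid is at mid-width, x̄ = 6.25 cm.
Transfer each piece to the vertical centroidal axis using Ī + A·d² with d = x − 6.25:
  plate: d = 0 cm → contributes +488.28 cm⁴
  hole 1: d = -3.75 cm → contributes −11.094 cm⁴
  hole 2: d = -1.25 cm → contributes −1.2763 cm⁴
  hole 3: d = 1.25 cm → contributes −1.2763 cm⁴
  hole 4: d = 3.75 cm → contributes −11.094 cm⁴
Total I = 463.54 cm⁴.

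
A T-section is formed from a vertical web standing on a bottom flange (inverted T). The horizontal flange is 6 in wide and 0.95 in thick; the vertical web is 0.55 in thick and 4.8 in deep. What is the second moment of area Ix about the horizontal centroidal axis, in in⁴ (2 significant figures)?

Ix ≈ 20 in⁴

Treat the section as a set of non-overlapping primitives; coordinates are from the bounding-box lower-left.
Flange: 6 × 0.95, A = 5.7 in², y = 0.475 in, Ī = 0.4287 in⁴.
Web: 0.55 × 4.8, A = 2.64 in², y = 3.35 in, Ī = 5.069 in⁴.
Centroid: ȳ = ΣA·y / ΣA = 1.385 in.
Transfer each piece to the horizontal centroidal axis using Ī + A·d² with d = y − 1.385:
  flange: d = -0.9101 in → contributes +5.15 in⁴
  web: d = 1.965 in → contributes +15.26 in⁴
Total I = 20.41 in⁴.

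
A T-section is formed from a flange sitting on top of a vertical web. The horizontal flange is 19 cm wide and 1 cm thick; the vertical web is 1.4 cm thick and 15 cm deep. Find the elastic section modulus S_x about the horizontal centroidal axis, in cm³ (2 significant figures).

Split into non-overlapping primitives; take the origin at the lower-left of the bounding box.
Flange: 19 × 1, A = 19 cm², y = 15.5 cm, Ī = 1.583 cm⁴.
Web: 1.4 × 15, A = 21 cm², y = 7.5 cm, Ī = 393.8 cm⁴.
Centroid: ȳ = ΣA·y / ΣA = 11.3 cm.
Transfer each piece to the horizontal centroidal axis using Ī + A·d² with d = y − 11.3:
  flange: d = 4.2 cm → contributes +336.7 cm⁴
  web: d = -3.8 cm → contributes +697 cm⁴
Total I = 1 034 cm⁴.
Extreme fibre distance c = 11.3 cm; S = I/c = 91.48 cm³.

S_x ≈ 91 cm³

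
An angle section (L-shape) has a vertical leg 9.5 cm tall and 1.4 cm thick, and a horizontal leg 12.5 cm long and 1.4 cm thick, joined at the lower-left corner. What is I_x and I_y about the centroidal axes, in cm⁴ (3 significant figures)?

Treat the section as a set of non-overlapping primitives; coordinates are from the bounding-box lower-left.
Vertical leg: 1.4 × 9.5, A = 13.3 cm², y = 4.75 cm, Ī = 100.03 cm⁴.
Horizontal leg (remainder): 11.1 × 1.4, A = 15.54 cm², y = 0.7 cm, Ī = 2.5382 cm⁴.
Centroid: ȳ = ΣA·y / ΣA = 2.5677 cm.
Transfer each piece to the centroidal x-axis using Ī + A·d² with d = y − 2.5677:
  vertical leg: d = 2.1823 cm → contributes +163.37 cm⁴
  horizontal leg (remainder): d = -1.8677 cm → contributes +56.748 cm⁴
Total I = 220.11 cm⁴.
For the y-axis: x̄ = 4.0677 cm.
Repeating about the centroidal y-axis gives I_y = 441.67 cm⁴.

I_x ≈ 220 cm⁴, I_y ≈ 442 cm⁴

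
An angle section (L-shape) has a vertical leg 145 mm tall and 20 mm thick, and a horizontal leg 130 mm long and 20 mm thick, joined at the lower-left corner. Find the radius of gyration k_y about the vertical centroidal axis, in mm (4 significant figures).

Split into non-overlapping primitives; take the origin at the lower-left of the bounding box.
Vertical leg: 20 × 145, A = 2 900 mm², x = 10 mm, Ī = 96666.7 mm⁴.
Horizontal leg (remainder): 110 × 20, A = 2 200 mm², x = 75 mm, Ī = 2 218 333 mm⁴.
Centroid: x̄ = ΣA·x / ΣA = 38.0392 mm.
Transfer each piece to the vertical centroidal axis using Ī + A·d² with d = x − 38.0392:
  vertical leg: d = -28.0392 mm → contributes +2 376 640 mm⁴
  horizontal leg (remainder): d = 36.9608 mm → contributes +5 223 752 mm⁴
Total I = 7 600 392 mm⁴.
Radius of gyration: k = √(I/A) = √(7 600 392 / 5 100) = 38.6041 mm.

k_y ≈ 38.60 mm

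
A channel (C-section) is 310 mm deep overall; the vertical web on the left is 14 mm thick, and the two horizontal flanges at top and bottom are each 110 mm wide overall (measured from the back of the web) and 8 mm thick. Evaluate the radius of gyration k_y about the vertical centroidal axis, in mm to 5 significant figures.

Split into non-overlapping primitives; take the origin at the lower-left of the bounding box.
Web: 14 × 310, A = 4 340 mm², x = 7 mm, Ī = 70886.67 mm⁴.
Top flange (beyond web): 96 × 8, A = 768 mm², x = 62 mm, Ī = 589 824 mm⁴.
Bottom flange (beyond web): 96 × 8, A = 768 mm², x = 62 mm, Ī = 589 824 mm⁴.
Centroid: x̄ = ΣA·x / ΣA = 21.37713 mm.
Transfer each piece to the vertical centroidal axis using Ī + A·d² with d = x − 21.37713:
  web: d = -14.37713 mm → contributes +967972.4 mm⁴
  top flange (beyond web): d = 40.62287 mm → contributes +1 857 191 mm⁴
  bottom flange (beyond web): d = 40.62287 mm → contributes +1 857 191 mm⁴
Total I = 4 682 355 mm⁴.
Radius of gyration: k = √(I/A) = √(4 682 355 / 5 876) = 28.22873 mm.

k_y ≈ 28.229 mm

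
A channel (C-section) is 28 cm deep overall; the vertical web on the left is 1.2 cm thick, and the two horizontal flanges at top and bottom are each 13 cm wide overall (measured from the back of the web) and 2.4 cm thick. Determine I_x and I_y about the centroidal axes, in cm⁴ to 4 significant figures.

I_x ≈ 1.150 × 10⁴ cm⁴, I_y ≈ 1552 cm⁴

Break the section into simple shapes (no overlaps), measuring from the bottom-left corner of the bounding box.
Web: 1.2 × 28, A = 33.6 cm², y = 14 cm, Ī = 2195.2 cm⁴.
Top flange (beyond web): 11.8 × 2.4, A = 28.32 cm², y = 26.8 cm, Ī = 13.5936 cm⁴.
Bottom flange (beyond web): 11.8 × 2.4, A = 28.32 cm², y = 1.2 cm, Ī = 13.5936 cm⁴.
By symmetry the centroid is at mid-height, ȳ = 14 cm.
Transfer each piece to the centroidal x-axis using Ī + A·d² with d = y − 14:
  web: d = 0 cm → contributes +2195.2 cm⁴
  top flange (beyond web): d = 12.8 cm → contributes +4653.54 cm⁴
  bottom flange (beyond web): d = -12.8 cm → contributes +4653.54 cm⁴
Total I = 11502.3 cm⁴.
For the y-axis: x̄ = 4.67979 cm.
Repeating about the centroidal y-axis gives I_y = 1552.27 cm⁴.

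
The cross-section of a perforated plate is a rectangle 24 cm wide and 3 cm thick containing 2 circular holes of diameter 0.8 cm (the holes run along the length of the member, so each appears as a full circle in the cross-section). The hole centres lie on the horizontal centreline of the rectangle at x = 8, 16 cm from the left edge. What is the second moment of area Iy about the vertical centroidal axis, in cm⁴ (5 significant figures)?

Decompose the section into non-overlapping parts with the origin at the bottom-left of its bounding rectangle.
Plate: 24 × 3, A = 72 cm², x = 12 cm, Ī = 3 456 cm⁴.
Hole 1 (subtracted): ⌀0.8, A = 0.5026548 cm², x = 8 cm, Ī = 0.02010619 cm⁴.
Hole 2 (subtracted): ⌀0.8, A = 0.5026548 cm², x = 16 cm, Ī = 0.02010619 cm⁴.
By symmetry the centroid is at mid-width, x̄ = 12 cm.
Transfer each piece to the vertical centroidal axis using Ī + A·d² with d = x − 12:
  plate: d = 0 cm → contributes +3 456 cm⁴
  hole 1: d = -4 cm → contributes −8.062583 cm⁴
  hole 2: d = 4 cm → contributes −8.062583 cm⁴
Total I = 3439.875 cm⁴.

Iy ≈ 3439.9 cm⁴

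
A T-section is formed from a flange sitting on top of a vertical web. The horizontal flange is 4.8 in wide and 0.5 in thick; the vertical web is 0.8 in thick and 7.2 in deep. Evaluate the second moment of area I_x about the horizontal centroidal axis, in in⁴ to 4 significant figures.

I_x ≈ 50.04 in⁴

Split into non-overlapping primitives; take the origin at the lower-left of the bounding box.
Flange: 4.8 × 0.5, A = 2.4 in², y = 7.45 in, Ī = 0.05 in⁴.
Web: 0.8 × 7.2, A = 5.76 in², y = 3.6 in, Ī = 24.8832 in⁴.
Centroid: ȳ = ΣA·y / ΣA = 4.73235 in.
Transfer each piece to the horizontal centroidal axis using Ī + A·d² with d = y − 4.73235:
  flange: d = 2.71765 in → contributes +17.7755 in⁴
  web: d = -1.13235 in → contributes +32.2688 in⁴
Total I = 50.0443 in⁴.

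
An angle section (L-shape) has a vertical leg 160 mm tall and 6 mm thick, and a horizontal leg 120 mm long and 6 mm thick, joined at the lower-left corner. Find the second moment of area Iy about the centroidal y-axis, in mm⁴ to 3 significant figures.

Treat the section as a set of non-overlapping primitives; coordinates are from the bounding-box lower-left.
Vertical leg: 6 × 160, A = 960 mm², x = 3 mm, Ī = 2 880 mm⁴.
Horizontal leg (remainder): 114 × 6, A = 684 mm², x = 63 mm, Ī = 740 772 mm⁴.
Centroid: x̄ = ΣA·x / ΣA = 27.964 mm.
Transfer each piece to the centroidal y-axis using Ī + A·d² with d = x − 27.964:
  vertical leg: d = -24.964 mm → contributes +601 129 mm⁴
  horizontal leg (remainder): d = 35.036 mm → contributes +1 580 420 mm⁴
Total I = 2 181 550 mm⁴.

Iy ≈ 2.18 × 10⁶ mm⁴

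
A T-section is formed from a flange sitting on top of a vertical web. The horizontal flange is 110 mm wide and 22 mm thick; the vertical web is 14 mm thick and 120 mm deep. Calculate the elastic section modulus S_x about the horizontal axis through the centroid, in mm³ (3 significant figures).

Split into non-overlapping primitives; take the origin at the lower-left of the bounding box.
Flange: 110 × 22, A = 2 420 mm², y = 131 mm, Ī = 97 607 mm⁴.
Web: 14 × 120, A = 1 680 mm², y = 60 mm, Ī = 2 016 000 mm⁴.
Centroid: ȳ = ΣA·y / ΣA = 101.91 mm.
Transfer each piece to the horizontal axis through the centroid using Ī + A·d² with d = y − 101.91:
  flange: d = 29.093 mm → contributes +2 145 856 mm⁴
  web: d = -41.907 mm → contributes +4 966 455 mm⁴
Total I = 7 112 311 mm⁴.
Extreme fibre distance c = 101.91 mm; S = I/c = 69 792 mm³.

S_x ≈ 6.98 × 10⁴ mm³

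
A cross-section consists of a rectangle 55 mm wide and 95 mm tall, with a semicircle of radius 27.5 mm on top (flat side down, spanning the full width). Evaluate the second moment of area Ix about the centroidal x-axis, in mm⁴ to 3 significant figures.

Break the section into simple shapes (no overlaps), measuring from the bottom-left corner of the bounding box.
Rectangular body: 55 × 95, A = 5 225 mm², y = 47.5 mm, Ī = 3 929 635 mm⁴.
Semicircular cap: semicircle r = 27.5, A = 1187.9 mm², y = 106.67 mm, Ī = 62 772 mm⁴.
Centroid: ȳ = ΣA·y / ΣA = 58.461 mm.
Transfer each piece to the centroidal x-axis using Ī + A·d² with d = y − 58.461:
  rectangular body: d = -10.961 mm → contributes +4 557 360 mm⁴
  semicircular cap: d = 48.211 mm → contributes +2 823 795 mm⁴
Total I = 7 381 155 mm⁴.

Ix ≈ 7.38 × 10⁶ mm⁴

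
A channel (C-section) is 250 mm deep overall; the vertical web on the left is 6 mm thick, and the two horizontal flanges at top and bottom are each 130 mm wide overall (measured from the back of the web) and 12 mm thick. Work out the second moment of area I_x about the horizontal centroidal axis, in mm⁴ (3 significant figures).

I_x ≈ 5.00 × 10⁷ mm⁴

Treat the section as a set of non-overlapping primitives; coordinates are from the bounding-box lower-left.
Web: 6 × 250, A = 1 500 mm², y = 125 mm, Ī = 7 812 500 mm⁴.
Top flange (beyond web): 124 × 12, A = 1 488 mm², y = 244 mm, Ī = 17 856 mm⁴.
Bottom flange (beyond web): 124 × 12, A = 1 488 mm², y = 6 mm, Ī = 17 856 mm⁴.
By symmetry the centroid is at mid-height, ȳ = 125 mm.
Transfer each piece to the horizontal centroidal axis using Ī + A·d² with d = y − 125:
  web: d = 0 mm → contributes +7 812 500 mm⁴
  top flange (beyond web): d = 119 mm → contributes +21 089 424 mm⁴
  bottom flange (beyond web): d = -119 mm → contributes +21 089 424 mm⁴
Total I = 49 991 348 mm⁴.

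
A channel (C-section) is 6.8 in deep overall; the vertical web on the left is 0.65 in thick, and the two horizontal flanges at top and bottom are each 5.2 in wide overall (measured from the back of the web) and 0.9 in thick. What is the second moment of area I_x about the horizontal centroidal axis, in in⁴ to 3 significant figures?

Decompose the section into non-overlapping parts with the origin at the bottom-left of its bounding rectangle.
Web: 0.65 × 6.8, A = 4.42 in², y = 3.4 in, Ī = 17.032 in⁴.
Top flange (beyond web): 4.55 × 0.9, A = 4.095 in², y = 6.35 in, Ī = 0.27641 in⁴.
Bottom flange (beyond web): 4.55 × 0.9, A = 4.095 in², y = 0.45 in, Ī = 0.27641 in⁴.
By symmetry the centroid is at mid-height, ȳ = 3.4 in.
Transfer each piece to the horizontal centroidal axis using Ī + A·d² with d = y − 3.4:
  web: d = 0 in → contributes +17.032 in⁴
  top flange (beyond web): d = 2.95 in → contributes +35.913 in⁴
  bottom flange (beyond web): d = -2.95 in → contributes +35.913 in⁴
Total I = 88.858 in⁴.

I_x ≈ 88.9 in⁴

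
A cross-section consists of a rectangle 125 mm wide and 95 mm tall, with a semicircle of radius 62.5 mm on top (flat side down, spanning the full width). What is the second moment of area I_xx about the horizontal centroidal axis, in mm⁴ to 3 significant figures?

I_xx ≈ 3.28 × 10⁷ mm⁴

Break the section into simple shapes (no overlaps), measuring from the bottom-left corner of the bounding box.
Rectangular body: 125 × 95, A = 11 875 mm², y = 47.5 mm, Ī = 8 930 990 mm⁴.
Semicircular cap: semicircle r = 62.5, A = 6135.9 mm², y = 121.53 mm, Ī = 1 674 758 mm⁴.
Centroid: ȳ = ΣA·y / ΣA = 72.719 mm.
Transfer each piece to the horizontal centroidal axis using Ī + A·d² with d = y − 72.719:
  rectangular body: d = -25.219 mm → contributes +16 483 442 mm⁴
  semicircular cap: d = 48.807 mm → contributes +16 291 201 mm⁴
Total I = 32 774 643 mm⁴.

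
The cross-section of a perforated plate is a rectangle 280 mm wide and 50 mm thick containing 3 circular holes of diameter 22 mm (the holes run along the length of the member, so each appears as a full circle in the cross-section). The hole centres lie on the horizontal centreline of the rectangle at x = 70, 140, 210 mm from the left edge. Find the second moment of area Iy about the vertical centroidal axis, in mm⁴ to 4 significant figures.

Iy ≈ 8.771 × 10⁷ mm⁴

Split into non-overlapping primitives; take the origin at the lower-left of the bounding box.
Plate: 280 × 50, A = 14 000 mm², x = 140 mm, Ī = 91 466 667 mm⁴.
Hole 1 (subtracted): ⌀22, A = 380.133 mm², x = 70 mm, Ī = 11 499 mm⁴.
Hole 2 (subtracted): ⌀22, A = 380.133 mm², x = 140 mm, Ī = 11 499 mm⁴.
Hole 3 (subtracted): ⌀22, A = 380.133 mm², x = 210 mm, Ī = 11 499 mm⁴.
By symmetry the centroid is at mid-width, x̄ = 140 mm.
Transfer each piece to the vertical centroidal axis using Ī + A·d² with d = x − 140:
  plate: d = 0 mm → contributes +91 466 667 mm⁴
  hole 1: d = -70 mm → contributes −1 874 149 mm⁴
  hole 2: d = 0 mm → contributes −11 499 mm⁴
  hole 3: d = 70 mm → contributes −1 874 149 mm⁴
Total I = 87 706 869 mm⁴.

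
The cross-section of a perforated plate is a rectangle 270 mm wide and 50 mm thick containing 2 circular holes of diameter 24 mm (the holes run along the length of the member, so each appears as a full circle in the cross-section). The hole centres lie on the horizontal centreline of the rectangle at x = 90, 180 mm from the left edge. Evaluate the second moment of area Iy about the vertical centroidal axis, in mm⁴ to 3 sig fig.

Split into non-overlapping primitives; take the origin at the lower-left of the bounding box.
Plate: 270 × 50, A = 13 500 mm², x = 135 mm, Ī = 82 012 500 mm⁴.
Hole 1 (subtracted): ⌀24, A = 452.39 mm², x = 90 mm, Ī = 16 286 mm⁴.
Hole 2 (subtracted): ⌀24, A = 452.39 mm², x = 180 mm, Ī = 16 286 mm⁴.
By symmetry the centroid is at mid-width, x̄ = 135 mm.
Transfer each piece to the vertical centroidal axis using Ī + A·d² with d = x − 135:
  plate: d = 0 mm → contributes +82 012 500 mm⁴
  hole 1: d = -45 mm → contributes −932 374 mm⁴
  hole 2: d = 45 mm → contributes −932 374 mm⁴
Total I = 80 147 751 mm⁴.

Iy ≈ 8.01 × 10⁷ mm⁴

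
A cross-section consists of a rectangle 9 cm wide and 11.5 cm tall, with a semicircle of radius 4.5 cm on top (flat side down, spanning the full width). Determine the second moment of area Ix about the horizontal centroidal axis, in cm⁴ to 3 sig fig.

Split into non-overlapping primitives; take the origin at the lower-left of the bounding box.
Rectangular body: 9 × 11.5, A = 103.5 cm², y = 5.75 cm, Ī = 1140.7 cm⁴.
Semicircular cap: semicircle r = 4.5, A = 31.809 cm², y = 13.41 cm, Ī = 45.007 cm⁴.
Centroid: ȳ = ΣA·y / ΣA = 7.5507 cm.
Transfer each piece to the horizontal centroidal axis using Ī + A·d² with d = y − 7.5507:
  rectangular body: d = -1.8007 cm → contributes +1476.3 cm⁴
  semicircular cap: d = 5.8592 cm → contributes +1 137 cm⁴
Total I = 2613.2 cm⁴.

Ix ≈ 2610 cm⁴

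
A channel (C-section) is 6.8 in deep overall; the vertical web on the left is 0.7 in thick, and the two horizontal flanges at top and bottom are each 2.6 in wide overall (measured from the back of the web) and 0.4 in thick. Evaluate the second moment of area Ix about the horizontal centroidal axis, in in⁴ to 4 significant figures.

Ix ≈ 33.93 in⁴

Treat the section as a set of non-overlapping primitives; coordinates are from the bounding-box lower-left.
Web: 0.7 × 6.8, A = 4.76 in², y = 3.4 in, Ī = 18.3419 in⁴.
Top flange (beyond web): 1.9 × 0.4, A = 0.76 in², y = 6.6 in, Ī = 0.0101333 in⁴.
Bottom flange (beyond web): 1.9 × 0.4, A = 0.76 in², y = 0.2 in, Ī = 0.0101333 in⁴.
By symmetry the centroid is at mid-height, ȳ = 3.4 in.
Transfer each piece to the horizontal centroidal axis using Ī + A·d² with d = y − 3.4:
  web: d = 0 in → contributes +18.3419 in⁴
  top flange (beyond web): d = 3.2 in → contributes +7.79253 in⁴
  bottom flange (beyond web): d = -3.2 in → contributes +7.79253 in⁴
Total I = 33.9269 in⁴.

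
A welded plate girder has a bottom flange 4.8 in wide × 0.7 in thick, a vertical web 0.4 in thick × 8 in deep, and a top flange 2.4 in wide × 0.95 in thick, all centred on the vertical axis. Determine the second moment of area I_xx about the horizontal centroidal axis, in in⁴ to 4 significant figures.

I_xx ≈ 124.4 in⁴

Break the section into simple shapes (no overlaps), measuring from the bottom-left corner of the bounding box.
Bottom plate: 4.8 × 0.7, A = 3.36 in², y = 0.35 in, Ī = 0.1372 in⁴.
Web plate: 0.4 × 8, A = 3.2 in², y = 4.7 in, Ī = 17.0667 in⁴.
Top plate: 2.4 × 0.95, A = 2.28 in², y = 9.175 in, Ī = 0.171475 in⁴.
Centroid: ȳ = ΣA·y / ΣA = 4.20079 in.
Transfer each piece to the horizontal centroidal axis using Ī + A·d² with d = y − 4.20079:
  bottom plate: d = -3.85079 in → contributes +49.9613 in⁴
  web plate: d = 0.499208 in → contributes +17.8641 in⁴
  top plate: d = 4.97421 in → contributes +56.5849 in⁴
Total I = 124.41 in⁴.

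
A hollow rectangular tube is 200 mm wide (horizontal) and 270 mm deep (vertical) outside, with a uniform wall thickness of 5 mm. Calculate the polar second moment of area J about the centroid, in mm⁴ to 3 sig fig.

J ≈ 8.12 × 10⁷ mm⁴

Decompose the section into non-overlapping parts with the origin at the bottom-left of its bounding rectangle.
Outer rectangle: 200 × 270, A = 54 000 mm², y = 135 mm, Ī = 328 050 000 mm⁴.
Inner void (subtracted): 190 × 260, A = 49 400 mm², y = 135 mm, Ī = 278 286 667 mm⁴.
By symmetry the centroid is at mid-height, ȳ = 135 mm.
All pieces are centred on the centroidal x-axis, so I = ΣĪ (holes subtracted) = 49 763 333 mm⁴.
Repeating about the centroidal y-axis gives I_y = 31 388 333 mm⁴.
Polar second moment: J = I_x + I_y = 81 151 667 mm⁴.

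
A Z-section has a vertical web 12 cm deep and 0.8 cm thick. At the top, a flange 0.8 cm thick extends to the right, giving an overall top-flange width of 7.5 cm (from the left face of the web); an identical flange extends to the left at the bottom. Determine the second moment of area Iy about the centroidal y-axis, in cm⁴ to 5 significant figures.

Split into non-overlapping primitives; take the origin at the lower-left of the bounding box.
Web: 0.8 × 12, A = 9.6 cm², x = 7.1 cm, Ī = 0.512 cm⁴.
Top flange (beyond web): 6.7 × 0.8, A = 5.36 cm², x = 10.85 cm, Ī = 20.05087 cm⁴.
Bottom flange (beyond web): 6.7 × 0.8, A = 5.36 cm², x = 3.35 cm, Ī = 20.05087 cm⁴.
Centroid: x̄ = ΣA·x / ΣA = 7.1 cm.
Transfer each piece to the centroidal y-axis using Ī + A·d² with d = x − 7.1:
  web: d = 0 cm → contributes +0.512 cm⁴
  top flange (beyond web): d = 3.75 cm → contributes +95.42587 cm⁴
  bottom flange (beyond web): d = -3.75 cm → contributes +95.42587 cm⁴
Total I = 191.3637 cm⁴.

Iy ≈ 191.36 cm⁴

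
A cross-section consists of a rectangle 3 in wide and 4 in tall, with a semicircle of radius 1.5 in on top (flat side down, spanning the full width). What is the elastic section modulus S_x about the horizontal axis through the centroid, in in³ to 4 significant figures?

S_x ≈ 12.25 in³

Decompose the section into non-overlapping parts with the origin at the bottom-left of its bounding rectangle.
Rectangular body: 3 × 4, A = 12 in², y = 2 in, Ī = 16 in⁴.
Semicircular cap: semicircle r = 1.5, A = 3.53429 in², y = 4.63662 in, Ī = 0.555645 in⁴.
Centroid: ȳ = ΣA·y / ΣA = 2.59987 in.
Transfer each piece to the horizontal axis through the centroid using Ī + A·d² with d = y − 2.59987:
  rectangular body: d = -0.599872 in → contributes +20.3182 in⁴
  semicircular cap: d = 2.03675 in → contributes +15.2171 in⁴
Total I = 35.5353 in⁴.
Extreme fibre distance c = 2.90013 in; S = I/c = 12.253 in³.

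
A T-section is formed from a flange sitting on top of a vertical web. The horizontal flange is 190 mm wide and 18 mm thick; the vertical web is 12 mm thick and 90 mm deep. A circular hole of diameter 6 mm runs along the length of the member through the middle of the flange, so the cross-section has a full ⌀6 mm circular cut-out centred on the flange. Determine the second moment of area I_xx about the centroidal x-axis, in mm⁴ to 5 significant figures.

Decompose the section into non-overlapping parts with the origin at the bottom-left of its bounding rectangle.
Flange: 190 × 18, A = 3 420 mm², y = 99 mm, Ī = 92 340 mm⁴.
Web: 12 × 90, A = 1 080 mm², y = 45 mm, Ī = 729 000 mm⁴.
Hole (subtracted): ⌀6, A = 28.27433 mm², y = 99 mm, Ī = 63.61725 mm⁴.
Centroid: ȳ = ΣA·y / ΣA = 85.95806 mm.
Transfer each piece to the centroidal x-axis using Ī + A·d² with d = y − 85.95806:
  flange: d = 13.04194 mm → contributes +674055.8 mm⁴
  web: d = -40.95806 mm → contributes +2 540 767 mm⁴
  hole: d = 13.04194 mm → contributes −4872.865 mm⁴
Total I = 3 209 950 mm⁴.

I_xx ≈ 3.2100 × 10⁶ mm⁴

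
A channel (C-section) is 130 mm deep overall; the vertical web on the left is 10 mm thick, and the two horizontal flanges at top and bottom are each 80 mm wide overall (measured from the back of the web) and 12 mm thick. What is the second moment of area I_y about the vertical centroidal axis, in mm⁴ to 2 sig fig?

I_y ≈ 1.9 × 10⁶ mm⁴

Decompose the section into non-overlapping parts with the origin at the bottom-left of its bounding rectangle.
Web: 10 × 130, A = 1 300 mm², x = 5 mm, Ī = 10 833 mm⁴.
Top flange (beyond web): 70 × 12, A = 840 mm², x = 45 mm, Ī = 343 000 mm⁴.
Bottom flange (beyond web): 70 × 12, A = 840 mm², x = 45 mm, Ī = 343 000 mm⁴.
Centroid: x̄ = ΣA·x / ΣA = 27.55 mm.
Transfer each piece to the vertical centroidal axis using Ī + A·d² with d = x − 27.55:
  web: d = -22.55 mm → contributes +671 906 mm⁴
  top flange (beyond web): d = 17.45 mm → contributes +598 772 mm⁴
  bottom flange (beyond web): d = 17.45 mm → contributes +598 772 mm⁴
Total I = 1 869 451 mm⁴.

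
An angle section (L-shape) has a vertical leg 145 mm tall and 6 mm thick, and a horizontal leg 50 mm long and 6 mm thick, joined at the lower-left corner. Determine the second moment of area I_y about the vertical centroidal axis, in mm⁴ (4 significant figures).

Treat the section as a set of non-overlapping primitives; coordinates are from the bounding-box lower-left.
Vertical leg: 6 × 145, A = 870 mm², x = 3 mm, Ī = 2 610 mm⁴.
Horizontal leg (remainder): 44 × 6, A = 264 mm², x = 28 mm, Ī = 42 592 mm⁴.
Centroid: x̄ = ΣA·x / ΣA = 8.82011 mm.
Transfer each piece to the vertical centroidal axis using Ī + A·d² with d = x − 8.82011:
  vertical leg: d = -5.82011 mm → contributes +32080.1 mm⁴
  horizontal leg (remainder): d = 19.1799 mm → contributes +139 709 mm⁴
Total I = 171 789 mm⁴.

I_y ≈ 1.718 × 10⁵ mm⁴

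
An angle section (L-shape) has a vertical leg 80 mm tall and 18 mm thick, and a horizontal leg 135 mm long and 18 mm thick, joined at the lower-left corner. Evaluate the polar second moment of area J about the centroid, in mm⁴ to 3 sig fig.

J ≈ 7.98 × 10⁶ mm⁴

Split into non-overlapping primitives; take the origin at the lower-left of the bounding box.
Vertical leg: 18 × 80, A = 1 440 mm², y = 40 mm, Ī = 768 000 mm⁴.
Horizontal leg (remainder): 117 × 18, A = 2 106 mm², y = 9 mm, Ī = 56 862 mm⁴.
Centroid: ȳ = ΣA·y / ΣA = 21.589 mm.
Transfer each piece to the centroidal x-axis using Ī + A·d² with d = y − 21.589:
  vertical leg: d = 18.411 mm → contributes +1 256 118 mm⁴
  horizontal leg (remainder): d = -12.589 mm → contributes +390 618 mm⁴
Total I = 1 646 737 mm⁴.
For the y-axis: x̄ = 49.089 mm.
Repeating about the centroidal y-axis gives I_y = 6 337 934 mm⁴.
Polar second moment: J = I_x + I_y = 7 984 671 mm⁴.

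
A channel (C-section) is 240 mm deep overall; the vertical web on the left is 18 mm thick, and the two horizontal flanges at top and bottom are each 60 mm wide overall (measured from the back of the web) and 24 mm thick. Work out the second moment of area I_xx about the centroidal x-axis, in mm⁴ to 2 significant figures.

I_xx ≈ 4.4 × 10⁷ mm⁴

Decompose the section into non-overlapping parts with the origin at the bottom-left of its bounding rectangle.
Web: 18 × 240, A = 4 320 mm², y = 120 mm, Ī = 20 736 000 mm⁴.
Top flange (beyond web): 42 × 24, A = 1 008 mm², y = 228 mm, Ī = 48 384 mm⁴.
Bottom flange (beyond web): 42 × 24, A = 1 008 mm², y = 12 mm, Ī = 48 384 mm⁴.
By symmetry the centroid is at mid-height, ȳ = 120 mm.
Transfer each piece to the centroidal x-axis using Ī + A·d² with d = y − 120:
  web: d = 0 mm → contributes +20 736 000 mm⁴
  top flange (beyond web): d = 108 mm → contributes +11 805 696 mm⁴
  bottom flange (beyond web): d = -108 mm → contributes +11 805 696 mm⁴
Total I = 44 347 392 mm⁴.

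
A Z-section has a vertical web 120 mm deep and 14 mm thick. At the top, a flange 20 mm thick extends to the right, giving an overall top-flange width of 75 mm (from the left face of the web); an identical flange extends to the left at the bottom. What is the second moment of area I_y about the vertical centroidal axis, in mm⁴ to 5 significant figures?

Decompose the section into non-overlapping parts with the origin at the bottom-left of its bounding rectangle.
Web: 14 × 120, A = 1 680 mm², x = 68 mm, Ī = 27 440 mm⁴.
Top flange (beyond web): 61 × 20, A = 1 220 mm², x = 105.5 mm, Ī = 378301.7 mm⁴.
Bottom flange (beyond web): 61 × 20, A = 1 220 mm², x = 30.5 mm, Ī = 378301.7 mm⁴.
Centroid: x̄ = ΣA·x / ΣA = 68 mm.
Transfer each piece to the vertical centroidal axis using Ī + A·d² with d = x − 68:
  web: d = 0 mm → contributes +27 440 mm⁴
  top flange (beyond web): d = 37.5 mm → contributes +2 093 927 mm⁴
  bottom flange (beyond web): d = -37.5 mm → contributes +2 093 927 mm⁴
Total I = 4 215 293 mm⁴.

I_y ≈ 4.2153 × 10⁶ mm⁴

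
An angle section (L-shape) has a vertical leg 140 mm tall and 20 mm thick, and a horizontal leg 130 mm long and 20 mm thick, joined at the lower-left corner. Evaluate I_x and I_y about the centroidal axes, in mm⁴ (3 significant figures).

I_x ≈ 9.08 × 10⁶ mm⁴, I_y ≈ 7.52 × 10⁶ mm⁴

Treat the section as a set of non-overlapping primitives; coordinates are from the bounding-box lower-left.
Vertical leg: 20 × 140, A = 2 800 mm², y = 70 mm, Ī = 4 573 333 mm⁴.
Horizontal leg (remainder): 110 × 20, A = 2 200 mm², y = 10 mm, Ī = 73 333 mm⁴.
Centroid: ȳ = ΣA·y / ΣA = 43.6 mm.
Transfer each piece to the centroidal x-axis using Ī + A·d² with d = y − 43.6:
  vertical leg: d = 26.4 mm → contributes +6 524 821 mm⁴
  horizontal leg (remainder): d = -33.6 mm → contributes +2 557 045 mm⁴
Total I = 9 081 867 mm⁴.
For the y-axis: x̄ = 38.6 mm.
Repeating about the centroidal y-axis gives I_y = 7 516 867 mm⁴.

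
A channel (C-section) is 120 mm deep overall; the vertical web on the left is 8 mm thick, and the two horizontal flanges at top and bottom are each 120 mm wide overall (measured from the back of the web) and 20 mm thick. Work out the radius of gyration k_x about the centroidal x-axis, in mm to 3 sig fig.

Split into non-overlapping primitives; take the origin at the lower-left of the bounding box.
Web: 8 × 120, A = 960 mm², y = 60 mm, Ī = 1 152 000 mm⁴.
Top flange (beyond web): 112 × 20, A = 2 240 mm², y = 110 mm, Ī = 74 667 mm⁴.
Bottom flange (beyond web): 112 × 20, A = 2 240 mm², y = 10 mm, Ī = 74 667 mm⁴.
By symmetry the centroid is at mid-height, ȳ = 60 mm.
Transfer each piece to the centroidal x-axis using Ī + A·d² with d = y − 60:
  web: d = 0 mm → contributes +1 152 000 mm⁴
  top flange (beyond web): d = 50 mm → contributes +5 674 667 mm⁴
  bottom flange (beyond web): d = -50 mm → contributes +5 674 667 mm⁴
Total I = 12 501 333 mm⁴.
Radius of gyration: k = √(I/A) = √(12 501 333 / 5 440) = 47.938 mm.

k_x ≈ 47.9 mm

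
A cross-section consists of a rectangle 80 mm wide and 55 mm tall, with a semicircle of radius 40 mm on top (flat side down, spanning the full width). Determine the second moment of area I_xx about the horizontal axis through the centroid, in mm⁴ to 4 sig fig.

Treat the section as a set of non-overlapping primitives; coordinates are from the bounding-box lower-left.
Rectangular body: 80 × 55, A = 4 400 mm², y = 27.5 mm, Ī = 1 109 167 mm⁴.
Semicircular cap: semicircle r = 40, A = 2513.27 mm², y = 71.9765 mm, Ī = 280 978 mm⁴.
Centroid: ȳ = ΣA·y / ΣA = 43.6691 mm.
Transfer each piece to the horizontal axis through the centroid using Ī + A·d² with d = y − 43.6691:
  rectangular body: d = -16.1691 mm → contributes +2 259 508 mm⁴
  semicircular cap: d = 28.3074 mm → contributes +2 294 885 mm⁴
Total I = 4 554 392 mm⁴.

I_xx ≈ 4.554 × 10⁶ mm⁴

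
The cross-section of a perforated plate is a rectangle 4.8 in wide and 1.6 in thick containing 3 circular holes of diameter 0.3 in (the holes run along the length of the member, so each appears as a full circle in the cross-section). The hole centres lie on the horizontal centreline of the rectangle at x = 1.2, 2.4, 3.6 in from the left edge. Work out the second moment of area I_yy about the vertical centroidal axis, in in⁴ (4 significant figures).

I_yy ≈ 14.54 in⁴

Treat the section as a set of non-overlapping primitives; coordinates are from the bounding-box lower-left.
Plate: 4.8 × 1.6, A = 7.68 in², x = 2.4 in, Ī = 14.7456 in⁴.
Hole 1 (subtracted): ⌀0.3, A = 0.0706858 in², x = 1.2 in, Ī = 0.000397608 in⁴.
Hole 2 (subtracted): ⌀0.3, A = 0.0706858 in², x = 2.4 in, Ī = 0.000397608 in⁴.
Hole 3 (subtracted): ⌀0.3, A = 0.0706858 in², x = 3.6 in, Ī = 0.000397608 in⁴.
By symmetry the centroid is at mid-width, x̄ = 2.4 in.
Transfer each piece to the vertical centroidal axis using Ī + A·d² with d = x − 2.4:
  plate: d = 0 in → contributes +14.7456 in⁴
  hole 1: d = -1.2 in → contributes −0.102185 in⁴
  hole 2: d = 0 in → contributes −0.000397608 in⁴
  hole 3: d = 1.2 in → contributes −0.102185 in⁴
Total I = 14.5408 in⁴.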